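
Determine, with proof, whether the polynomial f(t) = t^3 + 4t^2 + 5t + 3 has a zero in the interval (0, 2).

No such root exists.

The endpoint values f(0) = 3 and f(2) = 37 are both positive. Claim: f(t) > 0 for every t in (0, 2).
The nonzero coefficients of f are all positive, so for t > 0 every term of f(t) is positive (the constant term 3 strictly so).
Therefore f(t) > 0 throughout (0, 2), and f has no zero there.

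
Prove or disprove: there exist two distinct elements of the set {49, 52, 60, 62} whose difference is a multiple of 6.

No such pair exists.

Residues mod 6: 49↦1, 52↦4, 60↦0, 62↦2.
All 4 residues are distinct, so no two elements differ by a multiple of 6.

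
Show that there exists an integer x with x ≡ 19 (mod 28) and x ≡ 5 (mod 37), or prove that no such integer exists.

x = 523

gcd(28, 37) = 1, so the Chinese Remainder Theorem guarantees exactly one residue class mod 1036 satisfying both.
Write x = 19 + 28t and require 19 + 28t ≡ 5 (mod 37), i.e. 28t ≡ 23 (mod 37).
To invert 28 modulo 37: 37 = 1·28 + 9, 28 = 3·9 + 1, 9 = 9·1 + 0, and unwinding, 1 = 28 − 3·9 = 28 − 3·(37 − 1·28) = −3·37 + 4·28. Thus 28⁻¹ ≡ 4 (mod 37).
Multiplying by 4: t ≡ 4·23 = 92 ≡ 18 (mod 37).
With t = 18: x = 19 + 28·18 = 523.
Indeed 523 ≡ 19 (mod 28) and 523 ≡ 5 (mod 37).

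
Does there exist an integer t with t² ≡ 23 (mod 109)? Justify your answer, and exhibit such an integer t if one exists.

There is no such integer.

109 is prime, so by Euler's criterion 23 is a square mod 109 iff 23^((109−1)/2) = 23^54 ≡ 1 (mod 109).
Repeated squaring mod 109: 23^2 = 529 ≡ 93; 23^4 ≡ 93² = 8649 ≡ 38; 23^8 ≡ 38² = 1444 ≡ 27; 23^16 ≡ 27² = 729 ≡ 75; 23^32 ≡ 75² = 5625 ≡ 66.
Since 54 = 32 + 16 + 4 + 2, 23^54 ≡ 66 · 75 · 38 · 93; multiplying out mod 109: 66·75 = 4950 ≡ 45, then 45·38 = 1710 ≡ 75, then 75·93 = 6975 ≡ 108. Thus 23^54 ≡ 108 ≡ −1 (mod 109).
The value −1 means 23 is a non-residue modulo 109, so t² ≡ 23 (mod 109) is impossible.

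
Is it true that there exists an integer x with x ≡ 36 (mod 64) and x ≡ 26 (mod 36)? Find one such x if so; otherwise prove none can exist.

Both moduli are multiples of 4 = gcd(64, 36), so any solution would satisfy x ≡ 36 and x ≡ 26 modulo 4 simultaneously.
But 36 mod 4 = 0 while 26 mod 4 = 2, a contradiction.
So no integer satisfies both congruences.

No, no such integer exists.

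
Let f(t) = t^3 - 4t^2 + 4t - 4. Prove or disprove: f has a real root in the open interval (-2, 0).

No such root exists.

f(-2) = -36 and f(0) = -4, both negative, so a sign-change argument is unavailable; we show f keeps this sign on the whole interval.
Substitute t = −u, where 0 < u < 2 on the interval. Expanding, f(−u) = -u^3 - 4u^2 - 4u - 4.
All 4 nonzero coefficients of this polynomial in u are negative; hence for u > 0 the value is a sum of negative terms (the constant -4 among them).
Therefore f(t) < 0 throughout (-2, 0), and f has no zero there.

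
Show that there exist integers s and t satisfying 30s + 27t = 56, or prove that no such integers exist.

Both 30 and 27 are divisible by gcd(30, 27) = 3, hence so is any combination 30s + 27t.
But 56 is not a multiple of 3 (it leaves remainder 2).
Therefore 30s + 27t = 56 has no solution in integers.

No, no such integers exist.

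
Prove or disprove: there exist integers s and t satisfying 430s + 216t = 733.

No, no such integers exist.

Both 430 and 216 are divisible by gcd(430, 216) = 2, hence so is any combination 430s + 216t.
But 733 is not a multiple of 2 (it leaves remainder 1).
Therefore 430s + 216t = 733 has no solution in integers.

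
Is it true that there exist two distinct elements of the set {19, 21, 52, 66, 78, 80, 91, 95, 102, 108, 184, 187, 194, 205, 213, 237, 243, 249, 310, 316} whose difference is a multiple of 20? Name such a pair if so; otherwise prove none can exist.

There is no such pair.

Residues mod 20: 19↦19, 21↦1, 52↦12, 66↦6, 78↦18, 80↦0, 91↦11, 95↦15, 102↦2, 108↦8, 184↦4, 187↦7, 194↦14, 205↦5, 213↦13, 237↦17, 243↦3, 249↦9, 310↦10, 316↦16.
These 20 residues are pairwise different, hence no difference of two elements is divisible by 20.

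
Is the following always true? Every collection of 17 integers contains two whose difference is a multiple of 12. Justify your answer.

Yes.

There are exactly 12 possible remainders on division by 12.
Placing 17 integers into 12 classes, some class receives at least two — say a and b.
Then a ≡ b (mod 12), i.e. 12 ∣ (a − b).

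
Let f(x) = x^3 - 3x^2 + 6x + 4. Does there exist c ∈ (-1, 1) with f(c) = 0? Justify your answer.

f(-1) = -6 and f(1) = 8, which have opposite signs.
Since f is a polynomial it is continuous on [-1, 1].
By the Intermediate Value Theorem f must vanish at some point of (-1, 1).

Yes, such a c exists.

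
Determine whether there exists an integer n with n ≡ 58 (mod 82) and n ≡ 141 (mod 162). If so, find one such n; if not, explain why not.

No, no such integer exists.

gcd(82, 162) = 2. If n ≡ 58 (mod 82) and n ≡ 141 (mod 162), then n ≡ 58 (mod 2) and n ≡ 141 (mod 2).
These are incompatible: 58 − 141 = -83 is not divisible by 2.
So no integer satisfies both congruences.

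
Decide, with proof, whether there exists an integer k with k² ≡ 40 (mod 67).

k = 43

k = 43 works: 43² = 1849, and 1849 − 40 = 1809 = 27·67.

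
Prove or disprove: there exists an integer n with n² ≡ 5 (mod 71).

n = 17

n = 17 works: 17² = 289, and 289 − 5 = 284 = 4·71.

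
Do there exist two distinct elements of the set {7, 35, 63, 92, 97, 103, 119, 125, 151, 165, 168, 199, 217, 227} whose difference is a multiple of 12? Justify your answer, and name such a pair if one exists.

The pair (7, 103) works.

Both 7 and 103 leave remainder 7 on division by 12; their difference 96 = 8·12 is a multiple of 12.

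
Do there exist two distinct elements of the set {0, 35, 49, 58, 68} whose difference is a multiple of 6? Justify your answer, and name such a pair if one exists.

Two integers differ by a multiple of 6 exactly when they have the same residue mod 6. The residues are 0↦0, 35↦5, 49↦1, 58↦4, 68↦2.
No residue repeats among the 5 elements, so no pair has difference ≡ 0 (mod 6).

There is no such pair.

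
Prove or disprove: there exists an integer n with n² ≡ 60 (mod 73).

No, no such integer exists.

Apply Euler's criterion with the prime 73: 60 is a quadratic residue iff 60^36 ≡ 1 (mod 73), and a non-residue iff it is ≡ −1.
Squaring successively (mod 73): 60^2 = 3600 ≡ 23; 60^4 ≡ 23² = 529 ≡ 18; 60^8 ≡ 18² = 324 ≡ 32; 60^16 ≡ 32² = 1024 ≡ 2; 60^32 ≡ 2² = 4 ≡ 4.
Since 36 = 32 + 4, 60^36 ≡ 4 · 18; multiplying out mod 73: 4·18 = 72 ≡ 72. Thus 60^36 ≡ 72 ≡ −1 (mod 73).
The value −1 means 60 is a non-residue modulo 73, so n² ≡ 60 (mod 73) is impossible.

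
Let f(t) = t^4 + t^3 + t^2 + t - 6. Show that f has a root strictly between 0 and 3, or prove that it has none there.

f(0) = -6 and f(3) = 114, which have opposite signs.
Since f is a polynomial it is continuous on [0, 3].
By the Intermediate Value Theorem f must vanish at some point of (0, 3).

Such a root exists.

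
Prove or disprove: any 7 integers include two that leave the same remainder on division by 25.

Consider the 7 integers 56, 57, …, 62. They lie in distinct residue classes modulo 25, since 7 ≤ 25.
So no two of them leave the same remainder on division by 25; the claim fails for this set.

No; for instance {56, 57, 58, 59, 60, 61, 62} is a counterexample.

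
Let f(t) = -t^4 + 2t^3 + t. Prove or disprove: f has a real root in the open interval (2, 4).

f(2) = 2 and f(4) = -124, which have opposite signs.
f is continuous everywhere (it is a polynomial), in particular on [2, 4].
By the Intermediate Value Theorem f must vanish at some point of (2, 4).

Such a root exists.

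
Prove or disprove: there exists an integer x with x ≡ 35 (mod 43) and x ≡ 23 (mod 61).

The moduli 43 and 61 are coprime, so by the Chinese Remainder Theorem a unique solution modulo 2623 exists.
Any solution of the first congruence is x = 35 + 43t; substituting into the second, 43t ≡ 23 − 35 ≡ 49 (mod 61).
Since 43·44 = 1892 = 31·61 + 1, the inverse of 43 mod 61 is 44.
Therefore t ≡ 44·49 = 2156 ≡ 21 (mod 61).
Taking t = 21 gives x = 35 + 43·21 = 938.
Check: 938 mod 43 = 35, 938 mod 61 = 23. ✓

x = 938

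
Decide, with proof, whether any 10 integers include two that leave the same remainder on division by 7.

There are exactly 7 possible remainders on division by 7.
Since 10 > 7, two of the 10 integers must share a residue class by the pigeonhole principle; call them a and b.
That is, a and b leave the same remainder on division by 7, as claimed.

True.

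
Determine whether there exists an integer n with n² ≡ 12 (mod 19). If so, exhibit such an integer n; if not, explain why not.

There is no such integer.

Computing n² mod 19 for n = 0, 1, …, 9 (enough, by the symmetry n ↦ 19 − n) gives 0, 1, 4, 9, 16, 6, 17, 11, 7, 5.
So the quadratic residues mod 19 are {0, 1, 4, 5, 6, 7, 9, 11, 16, 17}, and 12 is not among them.
Therefore n² ≡ 12 (mod 19) has no solution.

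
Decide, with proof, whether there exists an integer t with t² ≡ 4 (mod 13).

Take t = 2. Then 2² = 4, and since 0 ≤ 4 < 13 this is already reduced: 2² ≡ 4 (mod 13).

t = 2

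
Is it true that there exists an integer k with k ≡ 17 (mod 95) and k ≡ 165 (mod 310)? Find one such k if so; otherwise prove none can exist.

Reduce both congruences modulo 5, which divides 95 and 310: they say k ≡ 17 (mod 5) and k ≡ 165 (mod 5).
But 17 mod 5 = 2 while 165 mod 5 = 0, a contradiction.
Hence the system has no solution.

No, no such integer exists.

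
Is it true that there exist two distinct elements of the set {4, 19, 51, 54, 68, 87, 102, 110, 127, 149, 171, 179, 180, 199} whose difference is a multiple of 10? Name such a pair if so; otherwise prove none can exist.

Reduce each element mod 10: 4↦4, 19↦9, 51↦1, 54↦4, 68↦8, 87↦7, 102↦2, 110↦0, 127↦7, 149↦9, 171↦1, 179↦9, 180↦0, 199↦9. The residue 4 repeats (at 4 and 54), and 54 − 4 = 50 = 5·10.

4 and 54 are such a pair.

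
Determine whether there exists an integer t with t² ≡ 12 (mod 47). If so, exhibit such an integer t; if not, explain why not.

Take t = 23. Then 23² = 529 = 11·47 + 12, so 23² ≡ 12 (mod 47).

t = 23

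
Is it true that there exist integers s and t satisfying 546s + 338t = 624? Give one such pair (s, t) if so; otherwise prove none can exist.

s = 3, t = -3

Every value of 546s + 338t is a multiple of gcd(546, 338) = 26; since 26 ∣ 624, solutions exist.
Dividing through by 26 reduces the equation to 21s + 13t = 24.
Dividing repeatedly: 21 = 1·13 + 8, 13 = 1·8 + 5, 8 = 1·5 + 3, 5 = 1·3 + 2, 3 = 1·2 + 1, 2 = 2·1 + 0.
Back-substituting, 1 = 3 − 1·2 = 3 − (5 − 1·3) = −5 + 2·3 = −5 + 2·(8 − 1·5) = 2·8 − 3·5 = 2·8 − 3·(13 − 1·8) = −3·13 + 5·8 = −3·13 + 5·(21 − 1·13) = 5·21 − 8·13; that is, 21·5 + 13·(-8) = 1.
Multiplying through by 24: s = 5·24 = 120, t = (-8)·24 = -192 is a solution.
Shifting by a multiple of (13, −21) keeps it a solution: s = 120 − 9·13 = 3, t = -192 + 9·21 = -3.
Indeed 546·3 + 338·(-3) = 1638 − 1014 = 624.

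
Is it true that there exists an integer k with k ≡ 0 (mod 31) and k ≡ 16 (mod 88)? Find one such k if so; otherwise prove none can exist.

Since 31 and 88 share no common factor, CRT says the pair of congruences has a solution (unique mod 2728).
Any solution of the first congruence is k = 0 + 31t; substituting into the second, 31t ≡ 16 − 0 ≡ 16 (mod 88).
Invert 31 mod 88 by the Euclidean algorithm: 88 = 2·31 + 26, 31 = 1·26 + 5, 26 = 5·5 + 1, 5 = 5·1 + 0; back-substituting, 1 = 26 − 5·5 = 26 − 5·(31 − 1·26) = −5·31 + 6·26 = −5·31 + 6·(88 − 2·31) = 6·88 − 17·31. Hence 31·(-17) ≡ 1, so 31⁻¹ ≡ -17 ≡ 71 (mod 88).
Therefore t ≡ 71·16 = 1136 ≡ 80 (mod 88).
Taking t = 80 gives k = 0 + 31·80 = 2480.
Verify: 2480 = 80·31 + 0 and 2480 = 28·88 + 16. ✓

k = 2480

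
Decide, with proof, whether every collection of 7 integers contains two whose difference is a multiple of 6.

Each integer lies in one of the 6 residue classes modulo 6.
Placing 7 integers into 6 classes, some class receives at least two — say a and b.
Equal remainders mean a − b ≡ 0 (mod 6), so 6 divides their difference.

Yes, this is always true.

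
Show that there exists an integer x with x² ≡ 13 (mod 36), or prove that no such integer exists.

x = 25

Take x = 25. Then 25² = 625 = 17·36 + 13, so 25² ≡ 13 (mod 36).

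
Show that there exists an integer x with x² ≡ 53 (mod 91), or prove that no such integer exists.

Take x = 40. Then 40² = 1600 = 17·91 + 53, so 40² ≡ 53 (mod 91).

x = 40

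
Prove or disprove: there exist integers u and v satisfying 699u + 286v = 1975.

699 and 286 are coprime, so 699u + 286v ranges over all of ℤ.
Run the Euclidean algorithm on 699 and 286: 699 = 2·286 + 127, 286 = 2·127 + 32, 127 = 3·32 + 31, 32 = 1·31 + 1, 31 = 31·1 + 0.
Unwinding: 1 = 32 − 1·31 = 32 − (127 − 3·32) = −127 + 4·32 = −127 + 4·(286 − 2·127) = 4·286 − 9·127 = 4·286 − 9·(699 − 2·286) = −9·699 + 22·286, i.e. 699·(-9) + 286·22 = 1.
Multiplying through by 1975: u = (-9)·1975 = -17775, v = 22·1975 = 43450 is a solution.
Shifting by a multiple of (286, −699) keeps it a solution: u = -17775 + 63·286 = 243, v = 43450 − 63·699 = -587.
Indeed 699·243 + 286·(-587) = 169857 − 167882 = 1975.

u = 243, v = -587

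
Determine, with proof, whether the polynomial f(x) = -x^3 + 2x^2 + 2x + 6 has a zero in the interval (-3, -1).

f(-3) = 45 and f(-1) = 7, both positive, so a sign-change argument is unavailable; we show f keeps this sign on the whole interval.
Shift to the endpoint -1: with x = -1 − u (0 < u < 2), one computes f(-1 − u) = u^3 + 5u^2 + 5u + 7.
All 4 nonzero coefficients of this polynomial in u are positive; hence for u > 0 the value is a sum of positive terms (the constant 7 among them).
So f is strictly positive on (-3, -1); no root exists in the interval.

f has no root in that interval.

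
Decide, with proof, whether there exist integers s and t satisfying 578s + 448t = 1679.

Any value of 578s + 448t is a multiple of gcd(578, 448) = 2.
However 1679 leaves remainder 1 on division by 2.
Hence no integers s, t satisfy the equation.

No, no such integers exist.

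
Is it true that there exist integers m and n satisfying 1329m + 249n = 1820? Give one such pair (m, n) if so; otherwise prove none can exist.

Both 1329 and 249 are divisible by gcd(1329, 249) = 3, hence so is any combination 1329m + 249n.
But 1820 = 3·606 + 2, so 3 ∤ 1820.
Hence no integers m, n satisfy the equation.

There are no such integers.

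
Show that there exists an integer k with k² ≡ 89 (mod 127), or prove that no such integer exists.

No, no such integer exists.

127 is prime, so by Euler's criterion 89 is a square mod 127 iff 89^((127−1)/2) = 89^63 ≡ 1 (mod 127).
Squaring successively (mod 127): 89^2 = 7921 ≡ 47; 89^4 ≡ 47² = 2209 ≡ 50; 89^8 ≡ 50² = 2500 ≡ 87; 89^16 ≡ 87² = 7569 ≡ 76; 89^32 ≡ 76² = 5776 ≡ 61.
Since 63 = 32 + 16 + 8 + 4 + 2 + 1, 89^63 ≡ 61 · 76 · 87 · 50 · 47 · 89; multiplying out mod 127: 61·76 = 4636 ≡ 64, then 64·87 = 5568 ≡ 107, then 107·50 = 5350 ≡ 16, then 16·47 = 752 ≡ 117, then 117·89 = 10413 ≡ 126. Thus 89^63 ≡ 126 ≡ −1 (mod 127).
By Euler's criterion 89 is a quadratic non-residue mod 127: no k satisfies k² ≡ 89 (mod 127).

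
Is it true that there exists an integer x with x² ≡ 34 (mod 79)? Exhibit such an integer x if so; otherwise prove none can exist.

79 is prime, so by Euler's criterion 34 is a square mod 79 iff 34^((79−1)/2) = 34^39 ≡ 1 (mod 79).
Squaring successively (mod 79): 34^2 = 1156 ≡ 50; 34^4 ≡ 50² = 2500 ≡ 51; 34^8 ≡ 51² = 2601 ≡ 73; 34^16 ≡ 73² = 5329 ≡ 36; 34^32 ≡ 36² = 1296 ≡ 32.
Since 39 = 32 + 4 + 2 + 1, 34^39 ≡ 32 · 51 · 50 · 34; multiplying out mod 79: 32·51 = 1632 ≡ 52, then 52·50 = 2600 ≡ 72, then 72·34 = 2448 ≡ 78. Thus 34^39 ≡ 78 ≡ −1 (mod 79).
By Euler's criterion 34 is a quadratic non-residue mod 79: no x satisfies x² ≡ 34 (mod 79).

There is no such integer.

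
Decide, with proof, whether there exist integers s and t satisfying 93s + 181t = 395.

93 and 181 are coprime, so 93s + 181t ranges over all of ℤ.
Dividing repeatedly: 181 = 1·93 + 88, 93 = 1·88 + 5, 88 = 17·5 + 3, 5 = 1·3 + 2, 3 = 1·2 + 1, 2 = 2·1 + 0.
Unwinding: 1 = 3 − 1·2 = 3 − (5 − 1·3) = −5 + 2·3 = −5 + 2·(88 − 17·5) = 2·88 − 35·5 = 2·88 − 35·(93 − 1·88) = −35·93 + 37·88 = −35·93 + 37·(181 − 1·93) = 37·181 − 72·93, i.e. 93·(-72) + 181·37 = 1.
Times 395: 93·(-28440) + 181·14615 = 395, so (-28440, 14615) solves it.
Shifting by a multiple of (181, −93) keeps it a solution: s = -28440 + 158·181 = 158, t = 14615 − 158·93 = -79.
Indeed 93·158 + 181·(-79) = 14694 − 14299 = 395.

s = 158, t = -79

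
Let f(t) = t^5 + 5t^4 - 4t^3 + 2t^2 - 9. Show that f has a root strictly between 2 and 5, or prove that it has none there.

The endpoint values f(2) = 79 and f(5) = 5791 are both positive. Claim: f(t) > 0 for every t in (2, 5).
Shift to the endpoint 2: with t = 2 + u (0 < u < 3), one computes f(2 + u) = u^5 + 15u^4 + 76u^3 + 178u^2 + 200u + 79.
All 6 nonzero coefficients of this polynomial in u are positive; hence for u > 0 the value is a sum of positive terms (the constant 79 among them).
Therefore f(t) > 0 throughout (2, 5), and f has no zero there.

No such root exists.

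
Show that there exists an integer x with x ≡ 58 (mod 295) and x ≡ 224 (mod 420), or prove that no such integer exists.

No such integer exists.

gcd(295, 420) = 5. If x ≡ 58 (mod 295) and x ≡ 224 (mod 420), then x ≡ 58 (mod 5) and x ≡ 224 (mod 5).
But 58 mod 5 = 3 while 224 mod 5 = 4, a contradiction.
Hence the system has no solution.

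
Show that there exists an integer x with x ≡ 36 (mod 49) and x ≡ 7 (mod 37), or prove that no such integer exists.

Since 49 and 37 share no common factor, CRT says the pair of congruences has a solution (unique mod 1813).
Any solution of the first congruence is x = 36 + 49t; substituting into the second, 49t ≡ 7 − 36 ≡ 8 (mod 37).
49 ≡ 12 (mod 37), so this reads 12t ≡ 8 (mod 37). To invert 12 modulo 37: 37 = 3·12 + 1, 12 = 12·1 + 0, and unwinding, 1 = 37 − 3·12. Thus 12⁻¹ ≡ -3 ≡ 34 (mod 37).
Therefore t ≡ 34·8 = 272 ≡ 13 (mod 37).
Taking t = 13 gives x = 36 + 49·13 = 673.
Indeed 673 ≡ 36 (mod 49) and 673 ≡ 7 (mod 37).

x = 673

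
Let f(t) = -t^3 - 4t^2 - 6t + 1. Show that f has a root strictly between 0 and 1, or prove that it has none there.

f(0) = 1 and f(1) = -10, which have opposite signs.
As a polynomial, f is continuous on every closed interval.
By the Intermediate Value Theorem, f takes the value 0 somewhere in the open interval.

Such a root exists.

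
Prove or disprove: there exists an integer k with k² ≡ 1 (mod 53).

k = 52

k = 52 works: 52² = 2704, and 2704 − 1 = 2703 = 51·53.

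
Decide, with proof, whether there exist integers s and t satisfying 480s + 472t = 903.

No, no such integers exist.

gcd(480, 472) = 8, so every integer of the form 480s + 472t is a multiple of 8.
But 903 = 8·112 + 7, so 8 ∤ 903.
Therefore 480s + 472t = 903 has no solution in integers.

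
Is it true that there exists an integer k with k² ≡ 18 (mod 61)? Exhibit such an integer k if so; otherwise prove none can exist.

61 is prime, so by Euler's criterion 18 is a square mod 61 iff 18^((61−1)/2) = 18^30 ≡ 1 (mod 61).
Squaring successively (mod 61): 18^2 = 324 ≡ 19; 18^4 ≡ 19² = 361 ≡ 56; 18^8 ≡ 56² = 3136 ≡ 25; 18^16 ≡ 25² = 625 ≡ 15.
Since 30 = 16 + 8 + 4 + 2, 18^30 ≡ 15 · 25 · 56 · 19; multiplying out mod 61: 15·25 = 375 ≡ 9, then 9·56 = 504 ≡ 16, then 16·19 = 304 ≡ 60. Thus 18^30 ≡ 60 ≡ −1 (mod 61).
The value −1 means 18 is a non-residue modulo 61, so k² ≡ 18 (mod 61) is impossible.

There is no such integer.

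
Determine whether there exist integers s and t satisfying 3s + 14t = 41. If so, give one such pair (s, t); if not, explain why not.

3 and 14 are coprime, so 3s + 14t ranges over all of ℤ.
Run the Euclidean algorithm on 14 and 3: 14 = 4·3 + 2, 3 = 1·2 + 1, 2 = 2·1 + 0.
Working back up the chain: 1 = 3 − 1·2 = 3 − (14 − 4·3) = −14 + 5·3. So 3·5 + 14·(-1) = 1.
Times 41: 3·205 + 14·(-41) = 41, so (205, -41) solves it.
Subtracting 14·14 from s and adding 14·3 to t gives the tidier solution (9, 1).
Check: 3·9 + 14·1 = 27 + 14 = 41. ✓

s = 9, t = 1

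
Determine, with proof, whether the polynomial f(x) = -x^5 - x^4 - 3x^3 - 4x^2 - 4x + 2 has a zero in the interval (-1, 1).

Such a root exists.

f(-1) = 5 and f(1) = -11, which have opposite signs.
As a polynomial, f is continuous on every closed interval.
By the Intermediate Value Theorem f must vanish at some point of (-1, 1).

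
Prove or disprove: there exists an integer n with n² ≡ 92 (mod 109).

Apply Euler's criterion with the prime 109: 92 is a quadratic residue iff 92^54 ≡ 1 (mod 109), and a non-residue iff it is ≡ −1.
Squaring successively (mod 109): 92^2 = 8464 ≡ 71; 92^4 ≡ 71² = 5041 ≡ 27; 92^8 ≡ 27² = 729 ≡ 75; 92^16 ≡ 75² = 5625 ≡ 66; 92^32 ≡ 66² = 4356 ≡ 105.
Since 54 = 32 + 16 + 4 + 2, 92^54 ≡ 105 · 66 · 27 · 71; multiplying out mod 109: 105·66 = 6930 ≡ 63, then 63·27 = 1701 ≡ 66, then 66·71 = 4686 ≡ 108. Thus 92^54 ≡ 108 ≡ −1 (mod 109).
By Euler's criterion 92 is a quadratic non-residue mod 109: no n satisfies n² ≡ 92 (mod 109).

No such integer exists.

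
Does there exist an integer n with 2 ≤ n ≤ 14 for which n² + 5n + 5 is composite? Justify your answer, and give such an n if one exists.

At n = 12: 12² + 5·12 + 5 = 209 = 11·19, which is composite.

n = 12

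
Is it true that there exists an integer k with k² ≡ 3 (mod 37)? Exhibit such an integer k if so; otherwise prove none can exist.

k = 22

k = 22 works: 22² = 484, and 484 − 3 = 481 = 13·37.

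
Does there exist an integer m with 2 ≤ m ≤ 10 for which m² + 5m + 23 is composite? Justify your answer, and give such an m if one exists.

There is no such integer m in that range.

The values for m = 2, 3, …, 10 are 37, 47, 59, 73, 89, 107, 127, 149, 173, and each of these is prime.
So no value in the range makes the expression composite.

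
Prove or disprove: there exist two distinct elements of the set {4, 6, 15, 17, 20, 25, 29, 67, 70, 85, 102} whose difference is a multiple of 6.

The pair (4, 70) works.

4 mod 6 = 4 and 70 mod 6 = 4, so 70 − 4 = 66 = 11·6.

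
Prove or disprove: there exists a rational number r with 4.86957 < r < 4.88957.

r = 39/8

Multiplying by 8: 8·4.86957 = 38.95656 and 8·4.88957 = 39.11656, so the integer 39 lies strictly between them.
Hence 39/8 is a rational number with 4.86957 < 39/8 < 4.88957.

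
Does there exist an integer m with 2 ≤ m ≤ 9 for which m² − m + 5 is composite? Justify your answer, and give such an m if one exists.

m = 5

At m = 5: 5² − 5 + 5 = 25 = 5·5, which is composite.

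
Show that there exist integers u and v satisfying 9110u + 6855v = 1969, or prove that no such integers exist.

No such integers exist.

Both 9110 and 6855 are divisible by gcd(9110, 6855) = 5, hence so is any combination 9110u + 6855v.
But 1969 = 5·393 + 4, so 5 ∤ 1969.
Hence no integers u, v satisfy the equation.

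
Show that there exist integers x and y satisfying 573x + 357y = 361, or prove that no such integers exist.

gcd(573, 357) = 3, so every integer of the form 573x + 357y is a multiple of 3.
But 361 is not a multiple of 3 (it leaves remainder 1).
So the equation is unsolvable over ℤ.

No, no such integers exist.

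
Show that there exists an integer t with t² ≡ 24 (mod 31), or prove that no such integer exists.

There is no such integer.

31 is prime, so by Euler's criterion 24 is a square mod 31 iff 24^((31−1)/2) = 24^15 ≡ 1 (mod 31).
Repeated squaring mod 31: 24^2 = 576 ≡ 18; 24^4 ≡ 18² = 324 ≡ 14; 24^8 ≡ 14² = 196 ≡ 10.
Since 15 = 8 + 4 + 2 + 1, 24^15 ≡ 10 · 14 · 18 · 24; multiplying out mod 31: 10·14 = 140 ≡ 16, then 16·18 = 288 ≡ 9, then 9·24 = 216 ≡ 30. Thus 24^15 ≡ 30 ≡ −1 (mod 31).
The value −1 means 24 is a non-residue modulo 31, so t² ≡ 24 (mod 31) is impossible.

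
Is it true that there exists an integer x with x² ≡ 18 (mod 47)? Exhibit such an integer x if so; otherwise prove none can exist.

x = 26 works: 26² = 676, and 676 − 18 = 658 = 14·47.

x = 26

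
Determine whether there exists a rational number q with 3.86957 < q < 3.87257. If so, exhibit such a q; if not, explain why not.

Multiplying by 31: 31·3.86957 = 119.95667 and 31·3.87257 = 120.04967, so the integer 120 lies strictly between them.
So q = 120/31 works: it is a ratio of integers, and dividing 31·3.86957 < 120 < 31·3.87257 through by 31 gives 3.86957 < 120/31 < 3.87257.

q = 120/31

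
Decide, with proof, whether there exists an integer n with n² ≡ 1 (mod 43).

n = 42

n = 42 works: 42² = 1764, and 1764 − 1 = 1763 = 41·43.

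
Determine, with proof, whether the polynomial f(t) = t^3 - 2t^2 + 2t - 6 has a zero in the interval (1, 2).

Evaluate at the endpoints: f(1) = -5, f(2) = -2 — same sign (negative).
f'(t) = 3t^2 - 4t + 2 has discriminant (-4)² − 4·3·2 = -8 < 0, so f' has no real roots and is positive for every real t.
So f is strictly increasing; between 1 and 2 its values lie between f(1) = -5 and f(2) = -2, all negative. Therefore f has no root in (1, 2).

f has no root in that interval.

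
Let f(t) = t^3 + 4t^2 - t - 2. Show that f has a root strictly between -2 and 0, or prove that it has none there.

f(-2) = 8 and f(0) = -2, which have opposite signs.
As a polynomial, f is continuous on every closed interval.
By the Intermediate Value Theorem, f takes the value 0 somewhere in the open interval.

Yes, f has a root in the interval.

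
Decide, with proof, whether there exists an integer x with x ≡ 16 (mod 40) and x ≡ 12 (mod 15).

Reduce both congruences modulo 5, which divides 40 and 15: they say x ≡ 16 (mod 5) and x ≡ 12 (mod 5).
However 16 ≡ 1 and 12 ≡ 2 (mod 5), and 1 ≠ 2.
Hence the system has no solution.

No such integer exists.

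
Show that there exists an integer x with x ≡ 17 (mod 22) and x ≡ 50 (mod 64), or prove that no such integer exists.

Reduce both congruences modulo 2, which divides 22 and 64: they say x ≡ 17 (mod 2) and x ≡ 50 (mod 2).
These are incompatible: 17 − 50 = -33 is not divisible by 2.
So no integer satisfies both congruences.

No such integer exists.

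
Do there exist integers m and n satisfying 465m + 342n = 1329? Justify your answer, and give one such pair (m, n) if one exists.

Since gcd(465, 342) = 3 and 1329 = 3·443, Bézout's identity guarantees a solution.
Dividing through by 3 reduces the equation to 155m + 114n = 443.
Euclidean algorithm: 155 = 1·114 + 41, 114 = 2·41 + 32, 41 = 1·32 + 9, 32 = 3·9 + 5, 9 = 1·5 + 4, 5 = 1·4 + 1, 4 = 4·1 + 0.
Working back up the chain: 1 = 5 − 1·4 = 5 − (9 − 1·5) = −9 + 2·5 = −9 + 2·(32 − 3·9) = 2·32 − 7·9 = 2·32 − 7·(41 − 1·32) = −7·41 + 9·32 = −7·41 + 9·(114 − 2·41) = 9·114 − 25·41 = 9·114 − 25·(155 − 1·114) = −25·155 + 34·114. So 155·(-25) + 114·34 = 1.
Scaling by 443 gives the particular solution (m, n) = (-11075, 15062).
Adding 98·114 to m and subtracting 98·155 from n gives the tidier solution (97, -128).
Check: 465·97 + 342·(-128) = 45105 − 43776 = 1329. ✓

m = 97, n = -128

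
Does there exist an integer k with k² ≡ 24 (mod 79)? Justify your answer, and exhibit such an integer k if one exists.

No such integer exists.

Apply Euler's criterion with the prime 79: 24 is a quadratic residue iff 24^39 ≡ 1 (mod 79), and a non-residue iff it is ≡ −1.
Repeated squaring mod 79: 24^2 = 576 ≡ 23; 24^4 ≡ 23² = 529 ≡ 55; 24^8 ≡ 55² = 3025 ≡ 23; 24^16 ≡ 23² = 529 ≡ 55; 24^32 ≡ 55² = 3025 ≡ 23.
Since 39 = 32 + 4 + 2 + 1, 24^39 ≡ 23 · 55 · 23 · 24; multiplying out mod 79: 23·55 = 1265 ≡ 1, then 1·23 = 23 ≡ 23, then 23·24 = 552 ≡ 78. Thus 24^39 ≡ 78 ≡ −1 (mod 79).
By Euler's criterion 24 is a quadratic non-residue mod 79: no k satisfies k² ≡ 24 (mod 79).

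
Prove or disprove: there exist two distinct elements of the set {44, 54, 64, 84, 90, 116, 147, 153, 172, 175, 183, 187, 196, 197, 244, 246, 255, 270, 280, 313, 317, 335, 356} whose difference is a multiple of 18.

Yes: 44 and 116.

Reduce each element mod 18: 44↦8, 54↦0, 64↦10, 84↦12, 90↦0, 116↦8, 147↦3, 153↦9, 172↦10, 175↦13, 183↦3, 187↦7, 196↦16, 197↦17, 244↦10, 246↦12, 255↦3, 270↦0, 280↦10, 313↦7, 317↦11, 335↦11, 356↦14. The residue 8 repeats (at 44 and 116), and 116 − 44 = 72 = 4·18.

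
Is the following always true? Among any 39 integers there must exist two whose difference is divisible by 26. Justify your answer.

Yes, this is always true.

Each integer lies in one of the 26 residue classes modulo 26.
Since 39 > 26, two of the 39 integers must share a residue class by the pigeonhole principle; call them a and b.
Their difference a − b is then a multiple of 26.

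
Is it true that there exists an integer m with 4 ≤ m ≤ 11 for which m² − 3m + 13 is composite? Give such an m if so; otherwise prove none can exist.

The values for m = 4, 5, …, 11 are 17, 23, 31, 41, 53, 67, 83, 101, and each of these is prime.
So no value in the range makes the expression composite.

No such integer m in that range exists.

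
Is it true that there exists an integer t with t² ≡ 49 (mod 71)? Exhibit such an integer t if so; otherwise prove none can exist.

Take t = 7. Then 7² = 49, and since 0 ≤ 49 < 71 this is already reduced: 7² ≡ 49 (mod 71).

t = 7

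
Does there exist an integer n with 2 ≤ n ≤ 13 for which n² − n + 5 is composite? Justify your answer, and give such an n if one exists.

At n = 6: 6² − 6 + 5 = 35 = 5·7, which is composite.

n = 6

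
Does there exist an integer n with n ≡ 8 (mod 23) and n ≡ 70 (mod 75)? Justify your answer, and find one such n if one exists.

The moduli 23 and 75 are coprime, so by the Chinese Remainder Theorem a unique solution modulo 1725 exists.
Any solution of the first congruence is n = 8 + 23t; substituting into the second, 23t ≡ 70 − 8 ≡ 62 (mod 75).
Invert 23 mod 75 by the Euclidean algorithm: 75 = 3·23 + 6, 23 = 3·6 + 5, 6 = 1·5 + 1, 5 = 5·1 + 0; back-substituting, 1 = 6 − 1·5 = 6 − (23 − 3·6) = −23 + 4·6 = −23 + 4·(75 − 3·23) = 4·75 − 13·23. Hence 23·(-13) ≡ 1, so 23⁻¹ ≡ -13 ≡ 62 (mod 75).
Multiplying by 62: t ≡ 62·62 = 3844 ≡ 19 (mod 75).
Taking t = 19 gives n = 8 + 23·19 = 445.
Verify: 445 = 19·23 + 8 and 445 = 5·75 + 70. ✓

n = 445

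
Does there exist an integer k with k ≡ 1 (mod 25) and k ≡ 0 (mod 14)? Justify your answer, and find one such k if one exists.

k = 126

Since 25 and 14 share no common factor, CRT says the pair of congruences has a solution (unique mod 350).
Write k = 1 + 25t and require 1 + 25t ≡ 0 (mod 14), i.e. 25t ≡ 13 (mod 14).
25 ≡ 11 (mod 14), so this reads 11t ≡ 13 (mod 14). Since 11·9 = 99 = 7·14 + 1, the inverse of 11 mod 14 is 9.
Therefore t ≡ 9·13 = 117 ≡ 5 (mod 14).
Taking t = 5 gives k = 1 + 25·5 = 126.
Verify: 126 = 5·25 + 1 and 126 = 9·14 + 0. ✓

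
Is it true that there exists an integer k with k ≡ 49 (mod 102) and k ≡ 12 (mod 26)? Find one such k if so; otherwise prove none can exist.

gcd(102, 26) = 2. If k ≡ 49 (mod 102) and k ≡ 12 (mod 26), then k ≡ 49 (mod 2) and k ≡ 12 (mod 2).
These are incompatible: 49 − 12 = 37 is not divisible by 2.
So no integer satisfies both congruences.

There is no such integer.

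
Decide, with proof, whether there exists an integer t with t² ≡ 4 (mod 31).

t = 2

Take t = 2. Then 2² = 4, and since 0 ≤ 4 < 31 this is already reduced: 2² ≡ 4 (mod 31).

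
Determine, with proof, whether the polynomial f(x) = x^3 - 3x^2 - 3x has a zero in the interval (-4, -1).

No such root exists.

The endpoint values f(-4) = -100 and f(-1) = -1 are both negative. Claim: f(x) < 0 for every x in (-4, -1).
Substitute x = -1 − u, where 0 < u < 3 on the interval. Expanding, f(-1 − u) = -u^3 - 6u^2 - 6u - 1.
All 4 nonzero coefficients of this polynomial in u are negative; hence for u > 0 the value is a sum of negative terms (the constant -1 among them).
So f is strictly negative on (-4, -1); no root exists in the interval.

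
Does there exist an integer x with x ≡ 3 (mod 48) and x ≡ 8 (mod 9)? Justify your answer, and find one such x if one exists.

No such integer exists.

Both moduli are multiples of 3 = gcd(48, 9), so any solution would satisfy x ≡ 3 and x ≡ 8 modulo 3 simultaneously.
However 3 ≡ 0 and 8 ≡ 2 (mod 3), and 0 ≠ 2.
Therefore no such x exists.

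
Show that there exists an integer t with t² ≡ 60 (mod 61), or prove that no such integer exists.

Take t = 11. Then 11² = 121 = 1·61 + 60, so 11² ≡ 60 (mod 61).

t = 11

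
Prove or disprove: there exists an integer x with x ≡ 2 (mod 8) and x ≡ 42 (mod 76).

The moduli are not coprime: gcd(8, 76) = 4. Compatibility requires 4 ∣ (42 − 2) = 40, which holds, so solutions exist.
The integers ≡ 2 (mod 8) are 2, 10, 18, 26, 34, 42, …; their remainders mod 76 are 2, 10, 18, 26, 34, 42, so x = 42 is the first that is ≡ 42 (mod 76).
Verify: 42 = 5·8 + 2 and 42 = 0·76 + 42. ✓

x = 42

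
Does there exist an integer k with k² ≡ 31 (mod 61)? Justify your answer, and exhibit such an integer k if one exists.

Apply Euler's criterion with the prime 61: 31 is a quadratic residue iff 31^30 ≡ 1 (mod 61), and a non-residue iff it is ≡ −1.
Squaring successively (mod 61): 31^2 = 961 ≡ 46; 31^4 ≡ 46² = 2116 ≡ 42; 31^8 ≡ 42² = 1764 ≡ 56; 31^16 ≡ 56² = 3136 ≡ 25.
Since 30 = 16 + 8 + 4 + 2, 31^30 ≡ 25 · 56 · 42 · 46; multiplying out mod 61: 25·56 = 1400 ≡ 58, then 58·42 = 2436 ≡ 57, then 57·46 = 2622 ≡ 60. Thus 31^30 ≡ 60 ≡ −1 (mod 61).
The value −1 means 31 is a non-residue modulo 61, so k² ≡ 31 (mod 61) is impossible.

No, no such integer exists.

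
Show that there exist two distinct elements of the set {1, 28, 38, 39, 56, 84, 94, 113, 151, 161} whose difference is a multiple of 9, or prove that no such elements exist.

1 and 28 are such a pair.

1 mod 9 = 1 and 28 mod 9 = 1, so 28 − 1 = 27 = 3·9.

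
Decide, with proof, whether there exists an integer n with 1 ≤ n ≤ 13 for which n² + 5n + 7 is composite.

n = 5

At n = 5: 5² + 5·5 + 7 = 57 = 3·19, which is composite.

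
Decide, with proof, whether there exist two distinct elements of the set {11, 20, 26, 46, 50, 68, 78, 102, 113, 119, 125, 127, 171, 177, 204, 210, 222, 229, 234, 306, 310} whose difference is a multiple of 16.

11 mod 16 = 11 and 171 mod 16 = 11, so 171 − 11 = 160 = 10·16.

11 and 171 are such a pair.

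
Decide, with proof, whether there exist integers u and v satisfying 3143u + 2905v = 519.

Both 3143 and 2905 are divisible by gcd(3143, 2905) = 7, hence so is any combination 3143u + 2905v.
But 519 is not a multiple of 7 (it leaves remainder 1).
Therefore 3143u + 2905v = 519 has no solution in integers.

No such integers exist.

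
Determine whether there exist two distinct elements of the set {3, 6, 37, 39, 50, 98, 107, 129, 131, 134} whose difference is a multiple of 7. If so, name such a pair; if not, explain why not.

Reduce each element mod 7: 3↦3, 6↦6, 37↦2, 39↦4, 50↦1, 98↦0, 107↦2, 129↦3, 131↦5, 134↦1. The residue 3 repeats (at 3 and 129), and 129 − 3 = 126 = 18·7.

The pair (3, 129) works.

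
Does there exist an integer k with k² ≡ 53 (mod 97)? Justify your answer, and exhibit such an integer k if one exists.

k = 21

k = 21 works: 21² = 441, and 441 − 53 = 388 = 4·97.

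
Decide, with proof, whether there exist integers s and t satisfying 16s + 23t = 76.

s = 22, t = -12

Since gcd(16, 23) = 1, every integer is an integer combination of 16 and 23.
Run the Euclidean algorithm on 23 and 16: 23 = 1·16 + 7, 16 = 2·7 + 2, 7 = 3·2 + 1, 2 = 2·1 + 0.
Unwinding: 1 = 7 − 3·2 = 7 − 3·(16 − 2·7) = −3·16 + 7·7 = −3·16 + 7·(23 − 1·16) = 7·23 − 10·16, i.e. 16·(-10) + 23·7 = 1.
Scaling by 76 gives the particular solution (s, t) = (-760, 532).
Adding 34·23 to s and subtracting 34·16 from t gives the tidier solution (22, -12).
Indeed 16·22 + 23·(-12) = 352 − 276 = 76.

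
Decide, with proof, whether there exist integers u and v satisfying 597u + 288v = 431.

There are no such integers.

Any value of 597u + 288v is a multiple of gcd(597, 288) = 3.
But 431 is not a multiple of 3 (it leaves remainder 2).
Hence no integers u, v satisfy the equation.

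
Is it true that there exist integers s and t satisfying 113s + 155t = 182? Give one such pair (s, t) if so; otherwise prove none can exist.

113 and 155 are coprime, so 113s + 155t ranges over all of ℤ.
Euclidean algorithm: 155 = 1·113 + 42, 113 = 2·42 + 29, 42 = 1·29 + 13, 29 = 2·13 + 3, 13 = 4·3 + 1, 3 = 3·1 + 0.
Back-substituting, 1 = 13 − 4·3 = 13 − 4·(29 − 2·13) = −4·29 + 9·13 = −4·29 + 9·(42 − 1·29) = 9·42 − 13·29 = 9·42 − 13·(113 − 2·42) = −13·113 + 35·42 = −13·113 + 35·(155 − 1·113) = 35·155 − 48·113; that is, 113·(-48) + 155·35 = 1.
Scaling by 182 gives the particular solution (s, t) = (-8736, 6370).
Shifting by a multiple of (155, −113) keeps it a solution: s = -8736 + 57·155 = 99, t = 6370 − 57·113 = -71.
Check: 113·99 + 155·(-71) = 11187 − 11005 = 182. ✓

s = 99, t = -71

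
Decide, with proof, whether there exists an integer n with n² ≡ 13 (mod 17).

Take n = 8. Then 8² = 64 = 3·17 + 13, so 8² ≡ 13 (mod 17).

n = 8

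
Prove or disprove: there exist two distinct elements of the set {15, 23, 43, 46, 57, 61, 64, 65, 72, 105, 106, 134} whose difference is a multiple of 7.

Yes: 15 and 43.

15 mod 7 = 1 and 43 mod 7 = 1, so 43 − 15 = 28 = 4·7.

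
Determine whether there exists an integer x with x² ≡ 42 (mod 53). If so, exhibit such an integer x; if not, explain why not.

x = 25

x = 25 works: 25² = 625, and 625 − 42 = 583 = 11·53.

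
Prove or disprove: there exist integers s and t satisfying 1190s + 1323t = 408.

No such integers exist.

Any value of 1190s + 1323t is a multiple of gcd(1190, 1323) = 7.
But 408 is not a multiple of 7 (it leaves remainder 2).
So the equation is unsolvable over ℤ.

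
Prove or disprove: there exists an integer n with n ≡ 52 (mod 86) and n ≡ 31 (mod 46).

No, no such integer exists.

gcd(86, 46) = 2. If n ≡ 52 (mod 86) and n ≡ 31 (mod 46), then n ≡ 52 (mod 2) and n ≡ 31 (mod 2).
But 52 mod 2 = 0 while 31 mod 2 = 1, a contradiction.
So no integer satisfies both congruences.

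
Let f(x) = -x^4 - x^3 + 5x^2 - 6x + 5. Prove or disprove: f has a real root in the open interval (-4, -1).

Yes, f has a root in the interval.

f(-4) = -83 and f(-1) = 16, which have opposite signs.
f is continuous everywhere (it is a polynomial), in particular on [-4, -1].
By the Intermediate Value Theorem f must vanish at some point of (-4, -1).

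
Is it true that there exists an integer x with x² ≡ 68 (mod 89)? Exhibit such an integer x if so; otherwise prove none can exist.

x = 54

x = 54 works: 54² = 2916, and 2916 − 68 = 2848 = 32·89.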